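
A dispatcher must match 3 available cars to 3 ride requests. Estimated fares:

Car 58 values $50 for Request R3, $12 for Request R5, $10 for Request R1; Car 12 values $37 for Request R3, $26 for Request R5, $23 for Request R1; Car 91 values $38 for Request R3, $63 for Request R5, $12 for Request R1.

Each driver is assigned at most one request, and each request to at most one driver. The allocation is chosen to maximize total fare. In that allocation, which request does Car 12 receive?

Optimal: Car 58→Request R3 ($50), Car 12→Request R1 ($23), Car 91→Request R5 ($63) — total 50+23+63 = $136.
Row-greedy (each driver in turn takes its best remaining request) gives $88, worse by 48.
Next-best assignment: Car 58→Request R1, Car 12→Request R3, Car 91→Request R5 = $110.
Swapping Car 91↔Car 58 (Car 91→Request R3 $38, Car 58→Request R5 $12) loses 63.
Car 12's own top request is Request R3 ($37), but forcing Car 12→Request R3 and reassigning the rest optimally gives only $110 — worse by 26.

Car 12 receives Request R1.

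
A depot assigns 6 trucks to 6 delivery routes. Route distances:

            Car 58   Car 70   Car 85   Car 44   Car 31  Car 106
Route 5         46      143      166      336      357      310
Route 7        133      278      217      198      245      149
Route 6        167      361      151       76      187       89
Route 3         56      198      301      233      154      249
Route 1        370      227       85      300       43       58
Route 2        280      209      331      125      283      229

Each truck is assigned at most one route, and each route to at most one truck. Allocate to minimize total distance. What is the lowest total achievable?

Optimal: Car 58→Route 3 (56 km), Car 70→Route 5 (143 km), Car 85→Route 6 (151 km), Car 44→Route 2 (125 km), Car 31→Route 1 (43 km), Car 106→Route 7 (149 km) — total 56+143+151+125+43+149 = 667 km.
Min-entry greedy (repeatedly take the single cheapest remaining cell) gives 843 km, worse by 176.
Next-best assignment: Car 58→Route 3, Car 70→Route 5, Car 85→Route 7, Car 44→Route 2, Car 31→Route 1, Car 106→Route 6 = 673 km.
Checked against all permutations: 667 km is optimal.

Minimum total: 667 km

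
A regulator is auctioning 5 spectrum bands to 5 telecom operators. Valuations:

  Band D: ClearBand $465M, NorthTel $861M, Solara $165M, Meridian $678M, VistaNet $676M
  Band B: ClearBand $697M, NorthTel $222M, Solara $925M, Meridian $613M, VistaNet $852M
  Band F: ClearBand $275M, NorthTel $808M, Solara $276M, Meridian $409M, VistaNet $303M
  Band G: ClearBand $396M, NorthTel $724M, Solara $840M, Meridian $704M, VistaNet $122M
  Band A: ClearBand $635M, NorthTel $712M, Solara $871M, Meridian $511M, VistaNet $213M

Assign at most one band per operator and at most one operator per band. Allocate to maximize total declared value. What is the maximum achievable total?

Max total: $3813M

Optimal: ClearBand→Band A ($635M), NorthTel→Band F ($808M), Solara→Band G ($840M), Meridian→Band D ($678M), VistaNet→Band B ($852M) — total 635+808+840+678+852 = $3813M.
Row-greedy (each operator in turn takes its best remaining band) gives $3436M, worse by 377.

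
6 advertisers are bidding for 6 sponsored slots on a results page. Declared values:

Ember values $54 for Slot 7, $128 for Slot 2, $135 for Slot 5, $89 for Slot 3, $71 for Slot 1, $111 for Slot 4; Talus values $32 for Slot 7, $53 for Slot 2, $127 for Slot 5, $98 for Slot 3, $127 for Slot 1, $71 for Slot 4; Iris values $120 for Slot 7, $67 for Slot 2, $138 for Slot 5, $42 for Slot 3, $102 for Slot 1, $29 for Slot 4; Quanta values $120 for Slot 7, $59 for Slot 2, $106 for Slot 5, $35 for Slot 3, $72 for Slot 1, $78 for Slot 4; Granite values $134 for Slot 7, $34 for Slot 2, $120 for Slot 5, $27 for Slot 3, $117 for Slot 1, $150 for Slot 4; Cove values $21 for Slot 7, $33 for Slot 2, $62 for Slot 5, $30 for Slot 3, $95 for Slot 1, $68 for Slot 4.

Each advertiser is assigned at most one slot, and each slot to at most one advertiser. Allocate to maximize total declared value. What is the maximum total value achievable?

Max total: $729

Optimal: Ember→Slot 2 ($128), Talus→Slot 3 ($98), Iris→Slot 5 ($138), Quanta→Slot 7 ($120), Granite→Slot 4 ($150), Cove→Slot 1 ($95) — total 128+98+138+120+150+95 = $729.
Row-greedy (each advertiser in turn takes its best remaining slot) gives $524, worse by 205.
Next-best assignment: Ember→Slot 2, Talus→Slot 3, Iris→Slot 7, Quanta→Slot 5, Granite→Slot 4, Cove→Slot 1 = $697.
Swapping Iris↔Cove (Iris→Slot 1 $102, Cove→Slot 5 $62) loses 69.
No other one-to-one assignment exceeds $729.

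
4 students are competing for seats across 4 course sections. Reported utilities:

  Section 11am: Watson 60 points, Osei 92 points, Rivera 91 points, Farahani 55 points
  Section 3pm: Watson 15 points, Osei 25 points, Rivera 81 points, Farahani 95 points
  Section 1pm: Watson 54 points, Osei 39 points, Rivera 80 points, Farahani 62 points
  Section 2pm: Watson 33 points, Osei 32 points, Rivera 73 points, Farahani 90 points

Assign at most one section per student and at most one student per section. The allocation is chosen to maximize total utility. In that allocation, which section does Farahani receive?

Optimal: Watson→Section 1pm (54 points), Osei→Section 11am (92 points), Rivera→Section 3pm (81 points), Farahani→Section 2pm (90 points) — total 54+92+81+90 = 317 points.
Max-entry greedy (repeatedly take the single best remaining cell) gives 300 points, worse by 17.
Next-best assignment: Watson→Section 1pm, Osei→Section 11am, Rivera→Section 2pm, Farahani→Section 3pm = 314 points.
Farahani's own top section is Section 3pm (95 points), but forcing Farahani→Section 3pm and reassigning the rest optimally gives only 314 points — worse by 3.

Farahani receives Section 2pm.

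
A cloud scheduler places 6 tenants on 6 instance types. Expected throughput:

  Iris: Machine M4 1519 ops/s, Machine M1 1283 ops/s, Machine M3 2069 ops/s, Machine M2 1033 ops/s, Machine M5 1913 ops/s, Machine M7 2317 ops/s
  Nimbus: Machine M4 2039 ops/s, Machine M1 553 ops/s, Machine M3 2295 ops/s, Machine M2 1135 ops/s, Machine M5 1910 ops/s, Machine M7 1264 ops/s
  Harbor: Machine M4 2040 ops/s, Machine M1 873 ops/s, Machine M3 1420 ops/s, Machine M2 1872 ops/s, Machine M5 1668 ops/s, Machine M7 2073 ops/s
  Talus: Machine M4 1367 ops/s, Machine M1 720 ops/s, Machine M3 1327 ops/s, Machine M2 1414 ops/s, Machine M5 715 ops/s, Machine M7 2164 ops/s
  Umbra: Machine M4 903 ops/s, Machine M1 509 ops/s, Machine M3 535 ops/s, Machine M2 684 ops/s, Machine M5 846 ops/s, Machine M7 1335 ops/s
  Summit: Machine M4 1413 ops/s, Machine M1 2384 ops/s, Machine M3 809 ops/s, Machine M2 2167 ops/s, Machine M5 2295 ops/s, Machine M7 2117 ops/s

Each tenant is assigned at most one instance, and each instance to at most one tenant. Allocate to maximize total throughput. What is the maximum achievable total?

Max total: 11531 ops/s

Optimal: Iris→Machine M5 (1913 ops/s), Nimbus→Machine M3 (2295 ops/s), Harbor→Machine M2 (1872 ops/s), Talus→Machine M7 (2164 ops/s), Umbra→Machine M4 (903 ops/s), Summit→Machine M1 (2384 ops/s) — total 1913+2295+1872+2164+903+2384 = 11531 ops/s.
Row-greedy (each tenant in turn takes its best remaining instance) gives 11296 ops/s, worse by 235.
Next-best assignment: Iris→Machine M5, Nimbus→Machine M3, Harbor→Machine M4, Talus→Machine M7, Umbra→Machine M2, Summit→Machine M1 = 11480 ops/s.
No other one-to-one assignment exceeds 11531 ops/s.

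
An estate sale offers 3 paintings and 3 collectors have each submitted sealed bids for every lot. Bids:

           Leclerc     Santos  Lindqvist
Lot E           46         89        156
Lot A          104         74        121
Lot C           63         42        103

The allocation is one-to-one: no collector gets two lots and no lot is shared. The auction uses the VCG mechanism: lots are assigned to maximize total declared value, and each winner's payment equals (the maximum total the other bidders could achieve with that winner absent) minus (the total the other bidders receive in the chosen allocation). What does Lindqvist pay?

Efficient allocation: Leclerc→Lot A ($104), Santos→Lot C ($42), Lindqvist→Lot E ($156); total welfare W = $302.
Lindqvist receives Lot E at value $156, so the others get W − 156 = $146.
Without Lindqvist: best allocation of the remaining 2 bidders over all 3 lots is Leclerc→Lot A ($104), Santos→Lot E ($89), total $193.
VCG payment = (others' best without Lindqvist) − (others' welfare with Lindqvist) = 193 − 146 = $47.

Lindqvist pays $47.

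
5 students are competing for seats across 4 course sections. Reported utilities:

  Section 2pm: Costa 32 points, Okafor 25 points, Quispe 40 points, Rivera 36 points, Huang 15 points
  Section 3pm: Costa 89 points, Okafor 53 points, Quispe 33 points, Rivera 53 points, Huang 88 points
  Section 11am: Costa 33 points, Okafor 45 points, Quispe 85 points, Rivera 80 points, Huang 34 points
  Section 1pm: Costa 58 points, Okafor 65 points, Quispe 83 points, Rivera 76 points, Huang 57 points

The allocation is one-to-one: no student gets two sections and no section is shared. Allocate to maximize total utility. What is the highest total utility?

Maximum total: 283 points

Treat this as an assignment problem: match each student to one section.
Optimal: Costa→Section 2pm (32 points), Huang→Section 3pm (88 points), Rivera→Section 11am (80 points), Quispe→Section 1pm (83 points) — total 32+88+80+83 = 283 points.
Row-greedy (each student in turn takes its best remaining section) gives 275 points, worse by 8.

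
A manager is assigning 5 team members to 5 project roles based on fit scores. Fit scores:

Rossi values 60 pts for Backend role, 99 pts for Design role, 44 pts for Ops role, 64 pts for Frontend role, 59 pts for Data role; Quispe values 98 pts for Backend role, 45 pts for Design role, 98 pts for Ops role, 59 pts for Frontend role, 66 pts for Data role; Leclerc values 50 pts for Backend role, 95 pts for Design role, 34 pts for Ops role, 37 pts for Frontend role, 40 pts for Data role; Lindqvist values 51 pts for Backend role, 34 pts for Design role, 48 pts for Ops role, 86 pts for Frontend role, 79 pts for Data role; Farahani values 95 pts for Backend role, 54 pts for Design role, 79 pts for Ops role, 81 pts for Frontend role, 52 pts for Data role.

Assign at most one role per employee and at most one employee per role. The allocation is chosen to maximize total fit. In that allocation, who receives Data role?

Treat this as an assignment problem: match each employee to one role.
Optimal: Rossi→Data role (59 pts), Quispe→Ops role (98 pts), Leclerc→Design role (95 pts), Lindqvist→Frontend role (86 pts), Farahani→Backend role (95 pts) — total 59+98+95+86+95 = 433 pts.
Max-entry greedy (repeatedly take the single best remaining cell) gives 402 pts, worse by 31.
Checked against all permutations: 433 pts is optimal.
Rossi's own top role is Design role (99 pts), but forcing Rossi→Design role and reassigning the rest optimally gives only 418 pts — worse by 15.

Rossi receives Data role.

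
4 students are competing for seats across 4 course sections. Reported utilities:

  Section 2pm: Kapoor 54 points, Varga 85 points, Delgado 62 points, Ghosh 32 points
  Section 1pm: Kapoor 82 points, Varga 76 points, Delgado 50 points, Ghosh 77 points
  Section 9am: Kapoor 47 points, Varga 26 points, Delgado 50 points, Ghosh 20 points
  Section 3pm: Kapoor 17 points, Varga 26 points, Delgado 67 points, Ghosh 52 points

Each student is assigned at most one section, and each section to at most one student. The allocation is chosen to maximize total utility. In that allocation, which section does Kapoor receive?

Kapoor receives Section 9am.

This is the linear assignment problem.
Optimal: Kapoor→Section 9am (47 points), Varga→Section 2pm (85 points), Delgado→Section 3pm (67 points), Ghosh→Section 1pm (77 points) — total 47+85+67+77 = 276 points.
Max-entry greedy (repeatedly take the single best remaining cell) gives 254 points, worse by 22.
Next-best assignment: Kapoor→Section 1pm, Varga→Section 2pm, Delgado→Section 9am, Ghosh→Section 3pm = 269 points.
Swapping Varga↔Ghosh (Varga→Section 1pm 76 points, Ghosh→Section 2pm 32 points) loses 54.
Checked against all permutations: 276 points is optimal.
Kapoor's own top section is Section 1pm (82 points), but forcing Kapoor→Section 1pm and reassigning the rest optimally gives only 269 points — worse by 7.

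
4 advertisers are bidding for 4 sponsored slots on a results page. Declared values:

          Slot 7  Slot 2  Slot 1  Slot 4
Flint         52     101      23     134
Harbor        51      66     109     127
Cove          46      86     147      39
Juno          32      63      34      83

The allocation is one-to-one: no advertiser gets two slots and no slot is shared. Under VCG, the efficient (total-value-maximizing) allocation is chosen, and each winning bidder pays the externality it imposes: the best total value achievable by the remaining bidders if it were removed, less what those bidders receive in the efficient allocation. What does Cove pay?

Cove pays $46.

Efficient allocation: Flint→Slot 2 ($101), Harbor→Slot 4 ($127), Cove→Slot 1 ($147), Juno→Slot 7 ($32); total welfare W = $407.
Cove receives Slot 1 at value $147, so the others get W − 147 = $260.
Without Cove: best allocation of the remaining 3 bidders over all 4 slots is Flint→Slot 4 ($134), Harbor→Slot 1 ($109), Juno→Slot 2 ($63), total $306.
VCG payment = (others' best without Cove) − (others' welfare with Cove) = 306 − 260 = $46.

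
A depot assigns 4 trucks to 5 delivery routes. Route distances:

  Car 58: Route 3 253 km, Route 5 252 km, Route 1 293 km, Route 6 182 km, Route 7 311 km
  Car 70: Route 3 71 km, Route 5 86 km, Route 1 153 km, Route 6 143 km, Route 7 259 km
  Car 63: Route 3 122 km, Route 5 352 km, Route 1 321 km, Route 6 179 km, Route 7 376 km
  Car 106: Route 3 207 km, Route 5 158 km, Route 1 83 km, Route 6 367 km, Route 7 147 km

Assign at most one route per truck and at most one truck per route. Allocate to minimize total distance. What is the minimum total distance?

Optimal: Car 58→Route 6 (182 km), Car 70→Route 5 (86 km), Car 63→Route 3 (122 km), Car 106→Route 1 (83 km) — total 182+86+122+83 = 473 km.
Column-greedy (each route in turn goes to its cheapest remaining truck) gives 701 km, worse by 228.
Checked against all permutations: 473 km is optimal.

Min total: 473 km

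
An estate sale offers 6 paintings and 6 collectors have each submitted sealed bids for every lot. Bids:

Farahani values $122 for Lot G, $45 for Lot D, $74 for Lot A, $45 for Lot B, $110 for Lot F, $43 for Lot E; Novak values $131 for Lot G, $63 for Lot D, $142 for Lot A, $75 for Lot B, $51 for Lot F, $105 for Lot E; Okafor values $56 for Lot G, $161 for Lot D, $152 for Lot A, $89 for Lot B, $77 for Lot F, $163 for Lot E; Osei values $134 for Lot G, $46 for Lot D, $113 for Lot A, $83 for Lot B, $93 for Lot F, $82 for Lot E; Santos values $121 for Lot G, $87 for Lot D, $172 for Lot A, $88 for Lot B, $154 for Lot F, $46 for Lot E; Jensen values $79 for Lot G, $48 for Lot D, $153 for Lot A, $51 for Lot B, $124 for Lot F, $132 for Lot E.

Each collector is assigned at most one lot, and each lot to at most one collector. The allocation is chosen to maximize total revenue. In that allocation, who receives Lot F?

Optimal: Farahani→Lot G ($122), Novak→Lot A ($142), Okafor→Lot D ($161), Osei→Lot B ($83), Santos→Lot F ($154), Jensen→Lot E ($132) — total 122+142+161+83+154+132 = $794.
Column-greedy (each lot in turn goes to its best remaining collector) gives $709, worse by 85.
No other one-to-one assignment exceeds $794.
Santos's own top lot is Lot A ($172), but forcing Santos→Lot A and reassigning the rest optimally gives only $789 — worse by 5.

Santos receives Lot F.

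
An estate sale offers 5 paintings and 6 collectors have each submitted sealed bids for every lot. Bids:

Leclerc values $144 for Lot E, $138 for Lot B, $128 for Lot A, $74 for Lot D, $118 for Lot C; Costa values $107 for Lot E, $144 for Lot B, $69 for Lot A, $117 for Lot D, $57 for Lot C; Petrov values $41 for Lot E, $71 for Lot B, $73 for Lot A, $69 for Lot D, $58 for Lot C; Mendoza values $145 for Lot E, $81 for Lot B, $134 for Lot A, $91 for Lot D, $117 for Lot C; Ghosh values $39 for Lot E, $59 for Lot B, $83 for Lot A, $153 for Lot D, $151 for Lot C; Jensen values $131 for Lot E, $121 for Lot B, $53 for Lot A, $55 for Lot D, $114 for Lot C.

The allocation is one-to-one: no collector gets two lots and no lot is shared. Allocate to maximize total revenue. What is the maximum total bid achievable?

Optimal: Leclerc→Lot E ($144), Costa→Lot B ($144), Mendoza→Lot A ($134), Ghosh→Lot D ($153), Jensen→Lot C ($114) — total 144+144+134+153+114 = $689.
Row-greedy (each collector in turn takes its best remaining lot) gives $631, worse by 58.

Max total: $689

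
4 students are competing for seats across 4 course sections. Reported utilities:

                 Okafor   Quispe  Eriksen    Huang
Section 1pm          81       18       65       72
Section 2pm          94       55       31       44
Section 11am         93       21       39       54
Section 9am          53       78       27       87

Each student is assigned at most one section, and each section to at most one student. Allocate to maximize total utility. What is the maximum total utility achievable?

Maximum total: 300 points

Optimal: Okafor→Section 11am (93 points), Quispe→Section 2pm (55 points), Eriksen→Section 1pm (65 points), Huang→Section 9am (87 points) — total 93+55+65+87 = 300 points.
Column-greedy (each section in turn goes to its best remaining student) gives 217 points, worse by 83.
No other one-to-one assignment exceeds 300 points.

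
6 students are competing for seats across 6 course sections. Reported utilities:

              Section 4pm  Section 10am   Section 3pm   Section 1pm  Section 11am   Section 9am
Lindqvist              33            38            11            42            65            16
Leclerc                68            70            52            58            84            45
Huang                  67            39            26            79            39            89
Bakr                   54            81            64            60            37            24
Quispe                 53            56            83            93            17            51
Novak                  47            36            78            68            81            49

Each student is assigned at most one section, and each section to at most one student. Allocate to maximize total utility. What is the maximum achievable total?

Maximum total: 474 points

Optimal: Lindqvist→Section 11am (65 points), Leclerc→Section 4pm (68 points), Huang→Section 9am (89 points), Bakr→Section 10am (81 points), Quispe→Section 1pm (93 points), Novak→Section 3pm (78 points) — total 65+68+89+81+93+78 = 474 points.
Row-greedy (each student in turn takes its best remaining section) gives 428 points, worse by 46.
Next-best assignment: Lindqvist→Section 4pm, Leclerc→Section 11am, Huang→Section 9am, Bakr→Section 10am, Quispe→Section 1pm, Novak→Section 3pm = 458 points.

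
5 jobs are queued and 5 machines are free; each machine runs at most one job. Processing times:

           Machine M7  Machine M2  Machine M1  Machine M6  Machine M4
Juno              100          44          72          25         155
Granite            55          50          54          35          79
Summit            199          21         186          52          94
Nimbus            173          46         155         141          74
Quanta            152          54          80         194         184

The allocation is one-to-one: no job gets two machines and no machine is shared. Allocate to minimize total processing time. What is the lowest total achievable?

Optimal: Juno→Machine M6 (25 min), Granite→Machine M7 (55 min), Summit→Machine M2 (21 min), Nimbus→Machine M4 (74 min), Quanta→Machine M1 (80 min) — total 25+55+21+74+80 = 255 min.
Min-entry greedy (repeatedly take the single cheapest remaining cell) gives 326 min, worse by 71.

Minimum total: 255 min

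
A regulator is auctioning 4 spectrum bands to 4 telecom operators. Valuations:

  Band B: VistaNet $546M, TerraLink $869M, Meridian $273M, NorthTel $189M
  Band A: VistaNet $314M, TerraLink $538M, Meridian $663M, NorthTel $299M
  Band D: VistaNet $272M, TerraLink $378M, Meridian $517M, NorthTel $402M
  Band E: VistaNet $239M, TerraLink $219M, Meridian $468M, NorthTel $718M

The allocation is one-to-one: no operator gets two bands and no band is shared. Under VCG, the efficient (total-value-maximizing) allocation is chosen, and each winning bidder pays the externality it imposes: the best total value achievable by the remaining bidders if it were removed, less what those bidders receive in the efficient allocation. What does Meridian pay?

Meridian pays $42M.

Efficient allocation: VistaNet→Band D ($272M), TerraLink→Band B ($869M), Meridian→Band A ($663M), NorthTel→Band E ($718M); total welfare W = $2522M.
Meridian receives Band A at value $663M, so the others get W − 663 = $1859M.
Without Meridian: best allocation of the remaining 3 bidders over all 4 bands is VistaNet→Band A ($314M), TerraLink→Band B ($869M), NorthTel→Band E ($718M), total $1901M.
VCG payment = (others' best without Meridian) − (others' welfare with Meridian) = 1901 − 1859 = $42M.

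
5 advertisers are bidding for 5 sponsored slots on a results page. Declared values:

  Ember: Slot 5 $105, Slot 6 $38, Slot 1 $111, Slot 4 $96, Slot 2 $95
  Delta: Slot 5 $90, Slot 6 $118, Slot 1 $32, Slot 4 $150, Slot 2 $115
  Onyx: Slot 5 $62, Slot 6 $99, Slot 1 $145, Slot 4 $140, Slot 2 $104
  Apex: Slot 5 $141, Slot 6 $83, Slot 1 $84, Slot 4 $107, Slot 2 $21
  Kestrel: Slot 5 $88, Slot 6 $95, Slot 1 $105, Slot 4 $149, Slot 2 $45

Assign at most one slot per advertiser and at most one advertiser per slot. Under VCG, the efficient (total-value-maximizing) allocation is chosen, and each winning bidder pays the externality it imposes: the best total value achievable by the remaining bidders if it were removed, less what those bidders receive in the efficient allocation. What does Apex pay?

Efficient allocation: Ember→Slot 2 ($95), Delta→Slot 6 ($118), Onyx→Slot 1 ($145), Apex→Slot 5 ($141), Kestrel→Slot 4 ($149); total welfare W = $648.
Apex receives Slot 5 at value $141, so the others get W − 141 = $507.
Without Apex: best allocation of the remaining 4 bidders over all 5 slots is Ember→Slot 5 ($105), Delta→Slot 6 ($118), Onyx→Slot 1 ($145), Kestrel→Slot 4 ($149), total $517.
VCG payment = (others' best without Apex) − (others' welfare with Apex) = 517 − 507 = $10.

Apex pays $10.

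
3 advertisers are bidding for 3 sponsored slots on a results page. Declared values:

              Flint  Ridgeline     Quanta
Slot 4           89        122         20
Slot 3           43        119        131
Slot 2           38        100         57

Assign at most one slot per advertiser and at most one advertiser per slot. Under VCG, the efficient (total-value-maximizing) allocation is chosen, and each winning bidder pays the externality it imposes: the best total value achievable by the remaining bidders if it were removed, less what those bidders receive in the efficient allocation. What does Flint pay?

Flint pays $22.

Efficient allocation: Flint→Slot 4 ($89), Ridgeline→Slot 2 ($100), Quanta→Slot 3 ($131); total welfare W = $320.
Flint receives Slot 4 at value $89, so the others get W − 89 = $231.
Without Flint: best allocation of the remaining 2 bidders over all 3 slots is Ridgeline→Slot 4 ($122), Quanta→Slot 3 ($131), total $253.
VCG payment = (others' best without Flint) − (others' welfare with Flint) = 253 − 231 = $22.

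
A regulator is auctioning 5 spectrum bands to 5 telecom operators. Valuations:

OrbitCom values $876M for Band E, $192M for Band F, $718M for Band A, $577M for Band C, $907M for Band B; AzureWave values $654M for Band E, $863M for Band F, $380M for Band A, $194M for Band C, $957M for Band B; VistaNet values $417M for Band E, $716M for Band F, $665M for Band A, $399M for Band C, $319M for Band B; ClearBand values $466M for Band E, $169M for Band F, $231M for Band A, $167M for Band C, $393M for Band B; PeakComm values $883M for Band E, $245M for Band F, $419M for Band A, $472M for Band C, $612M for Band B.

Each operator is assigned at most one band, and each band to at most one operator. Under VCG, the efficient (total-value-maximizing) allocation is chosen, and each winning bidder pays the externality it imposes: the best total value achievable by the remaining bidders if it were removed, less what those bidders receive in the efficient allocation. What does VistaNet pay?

Efficient allocation: OrbitCom→Band B ($907M), AzureWave→Band F ($863M), VistaNet→Band A ($665M), ClearBand→Band C ($167M), PeakComm→Band E ($883M); total welfare W = $3485M.
VistaNet receives Band A at value $665M, so the others get W − 665 = $2820M.
Without VistaNet: best allocation of the remaining 4 bidders over all 5 bands is OrbitCom→Band B ($907M), AzureWave→Band F ($863M), ClearBand→Band A ($231M), PeakComm→Band E ($883M), total $2884M.
VCG payment = (others' best without VistaNet) − (others' welfare with VistaNet) = 2884 − 2820 = $64M.

VistaNet pays $64M.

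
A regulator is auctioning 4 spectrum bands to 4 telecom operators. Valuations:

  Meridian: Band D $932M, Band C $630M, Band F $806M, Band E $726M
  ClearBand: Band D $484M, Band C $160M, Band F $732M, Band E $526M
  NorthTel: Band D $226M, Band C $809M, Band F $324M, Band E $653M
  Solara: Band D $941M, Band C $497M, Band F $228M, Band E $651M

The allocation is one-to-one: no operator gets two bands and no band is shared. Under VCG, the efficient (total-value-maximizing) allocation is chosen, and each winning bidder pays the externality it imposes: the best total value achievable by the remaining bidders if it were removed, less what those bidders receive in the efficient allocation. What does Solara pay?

Efficient allocation: Meridian→Band E ($726M), ClearBand→Band F ($732M), NorthTel→Band C ($809M), Solara→Band D ($941M); total welfare W = $3208M.
Solara receives Band D at value $941M, so the others get W − 941 = $2267M.
Without Solara: best allocation of the remaining 3 bidders over all 4 bands is Meridian→Band D ($932M), ClearBand→Band F ($732M), NorthTel→Band C ($809M), total $2473M.
VCG payment = (others' best without Solara) − (others' welfare with Solara) = 2473 − 2267 = $206M.

Solara pays $206M.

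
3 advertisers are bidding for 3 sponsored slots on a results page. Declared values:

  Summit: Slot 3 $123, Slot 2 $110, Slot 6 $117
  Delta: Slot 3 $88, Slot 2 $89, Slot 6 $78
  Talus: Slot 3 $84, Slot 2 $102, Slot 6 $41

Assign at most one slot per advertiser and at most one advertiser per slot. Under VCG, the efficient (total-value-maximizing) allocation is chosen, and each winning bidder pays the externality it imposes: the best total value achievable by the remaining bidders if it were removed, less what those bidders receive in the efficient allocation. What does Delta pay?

Efficient allocation: Summit→Slot 6 ($117), Delta→Slot 3 ($88), Talus→Slot 2 ($102); total welfare W = $307.
Delta receives Slot 3 at value $88, so the others get W − 88 = $219.
Without Delta: best allocation of the remaining 2 bidders over all 3 slots is Summit→Slot 3 ($123), Talus→Slot 2 ($102), total $225.
VCG payment = (others' best without Delta) − (others' welfare with Delta) = 225 − 219 = $6.

Delta pays $6.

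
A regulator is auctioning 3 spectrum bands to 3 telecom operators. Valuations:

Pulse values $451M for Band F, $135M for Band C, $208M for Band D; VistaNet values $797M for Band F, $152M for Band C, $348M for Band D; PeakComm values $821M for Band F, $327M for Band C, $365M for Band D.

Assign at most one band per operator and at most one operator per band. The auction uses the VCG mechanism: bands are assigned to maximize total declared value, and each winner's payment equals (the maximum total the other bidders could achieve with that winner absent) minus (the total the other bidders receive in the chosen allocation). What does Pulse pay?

Pulse pays $45M.

Efficient allocation: Pulse→Band D ($208M), VistaNet→Band F ($797M), PeakComm→Band C ($327M); total welfare W = $1332M.
Pulse receives Band D at value $208M, so the others get W − 208 = $1124M.
Without Pulse: best allocation of the remaining 2 bidders over all 3 bands is VistaNet→Band D ($348M), PeakComm→Band F ($821M), total $1169M.
VCG payment = (others' best without Pulse) − (others' welfare with Pulse) = 1169 − 1124 = $45M.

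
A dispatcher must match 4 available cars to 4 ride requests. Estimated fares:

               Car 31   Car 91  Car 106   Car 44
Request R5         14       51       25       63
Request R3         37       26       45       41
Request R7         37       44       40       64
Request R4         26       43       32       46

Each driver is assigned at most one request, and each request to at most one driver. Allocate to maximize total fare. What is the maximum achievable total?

Max total: $188

This is the linear assignment problem.
Optimal: Car 31→Request R7 ($37), Car 91→Request R4 ($43), Car 106→Request R3 ($45), Car 44→Request R5 ($63) — total 37+43+45+63 = $188.
Every other assignment is strictly worse.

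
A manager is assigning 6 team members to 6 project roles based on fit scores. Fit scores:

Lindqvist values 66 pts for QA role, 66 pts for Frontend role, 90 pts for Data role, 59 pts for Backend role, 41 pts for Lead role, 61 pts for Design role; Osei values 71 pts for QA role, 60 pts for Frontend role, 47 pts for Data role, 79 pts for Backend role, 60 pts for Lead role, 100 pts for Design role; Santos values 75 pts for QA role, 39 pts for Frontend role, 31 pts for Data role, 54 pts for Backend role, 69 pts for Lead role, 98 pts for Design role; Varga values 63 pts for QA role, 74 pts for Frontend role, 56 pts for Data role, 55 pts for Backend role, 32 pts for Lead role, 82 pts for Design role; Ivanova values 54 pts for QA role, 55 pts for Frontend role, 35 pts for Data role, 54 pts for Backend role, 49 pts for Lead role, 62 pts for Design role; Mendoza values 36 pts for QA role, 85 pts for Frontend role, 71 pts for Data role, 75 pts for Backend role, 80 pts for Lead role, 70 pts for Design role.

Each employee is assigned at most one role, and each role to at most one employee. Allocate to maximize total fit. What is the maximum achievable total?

Optimal: Lindqvist→Data role (90 pts), Osei→Backend role (79 pts), Santos→Design role (98 pts), Varga→Frontend role (74 pts), Ivanova→QA role (54 pts), Mendoza→Lead role (80 pts) — total 90+79+98+74+54+80 = 475 pts.
Max-entry greedy (repeatedly take the single best remaining cell) gives 454 pts, worse by 21.
No other one-to-one assignment exceeds 475 pts.

Maximum total: 475 pts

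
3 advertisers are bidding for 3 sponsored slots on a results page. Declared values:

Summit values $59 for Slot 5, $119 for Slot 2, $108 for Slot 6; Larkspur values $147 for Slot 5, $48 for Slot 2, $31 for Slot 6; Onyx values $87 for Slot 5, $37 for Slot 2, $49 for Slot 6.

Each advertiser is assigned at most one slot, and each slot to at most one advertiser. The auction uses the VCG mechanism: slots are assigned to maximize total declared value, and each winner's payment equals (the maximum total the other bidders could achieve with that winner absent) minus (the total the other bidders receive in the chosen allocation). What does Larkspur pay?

Larkspur pays $38.

Efficient allocation: Summit→Slot 2 ($119), Larkspur→Slot 5 ($147), Onyx→Slot 6 ($49); total welfare W = $315.
Larkspur receives Slot 5 at value $147, so the others get W − 147 = $168.
Without Larkspur: best allocation of the remaining 2 bidders over all 3 slots is Summit→Slot 2 ($119), Onyx→Slot 5 ($87), total $206.
VCG payment = (others' best without Larkspur) − (others' welfare with Larkspur) = 206 − 168 = $38.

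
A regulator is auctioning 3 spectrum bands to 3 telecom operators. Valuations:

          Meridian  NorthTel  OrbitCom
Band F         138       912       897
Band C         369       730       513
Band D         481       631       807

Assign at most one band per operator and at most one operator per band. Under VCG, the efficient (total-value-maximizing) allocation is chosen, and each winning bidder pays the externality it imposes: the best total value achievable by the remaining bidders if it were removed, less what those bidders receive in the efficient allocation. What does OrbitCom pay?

OrbitCom pays $182M.

Efficient allocation: Meridian→Band D ($481M), NorthTel→Band C ($730M), OrbitCom→Band F ($897M); total welfare W = $2108M.
OrbitCom receives Band F at value $897M, so the others get W − 897 = $1211M.
Without OrbitCom: best allocation of the remaining 2 bidders over all 3 bands is Meridian→Band D ($481M), NorthTel→Band F ($912M), total $1393M.
VCG payment = (others' best without OrbitCom) − (others' welfare with OrbitCom) = 1393 − 1211 = $182M.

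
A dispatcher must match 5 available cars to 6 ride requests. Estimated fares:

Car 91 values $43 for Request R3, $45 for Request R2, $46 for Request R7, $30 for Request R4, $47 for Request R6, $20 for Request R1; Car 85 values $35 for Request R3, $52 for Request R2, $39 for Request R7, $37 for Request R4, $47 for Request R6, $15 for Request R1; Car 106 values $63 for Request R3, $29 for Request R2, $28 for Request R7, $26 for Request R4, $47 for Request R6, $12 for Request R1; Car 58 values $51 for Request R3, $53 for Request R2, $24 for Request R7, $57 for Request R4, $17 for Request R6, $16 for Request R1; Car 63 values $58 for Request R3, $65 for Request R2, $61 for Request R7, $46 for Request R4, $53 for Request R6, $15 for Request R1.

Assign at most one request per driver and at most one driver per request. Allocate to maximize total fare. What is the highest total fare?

Optimal: Car 91→Request R6 ($47), Car 85→Request R2 ($52), Car 106→Request R3 ($63), Car 58→Request R4 ($57), Car 63→Request R7 ($61) — total 47+52+63+57+61 = $280.
Max-entry greedy (repeatedly take the single best remaining cell) gives $271, worse by 9.
Next-best assignment: Car 91→Request R7, Car 85→Request R6, Car 106→Request R3, Car 58→Request R4, Car 63→Request R2 = $278.
Checked against all permutations: $280 is optimal.

Maximum total: $280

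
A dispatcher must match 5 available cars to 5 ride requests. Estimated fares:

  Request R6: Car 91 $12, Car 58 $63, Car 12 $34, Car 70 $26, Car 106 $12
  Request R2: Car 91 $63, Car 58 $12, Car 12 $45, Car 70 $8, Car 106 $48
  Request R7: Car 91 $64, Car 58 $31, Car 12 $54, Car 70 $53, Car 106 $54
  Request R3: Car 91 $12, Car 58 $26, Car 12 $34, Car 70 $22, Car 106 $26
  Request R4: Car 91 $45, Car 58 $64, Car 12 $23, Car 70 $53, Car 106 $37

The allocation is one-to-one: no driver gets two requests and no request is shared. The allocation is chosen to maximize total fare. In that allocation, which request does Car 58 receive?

This is a one-to-one assignment (maximum-weight bipartite matching).
Optimal: Car 91→Request R2 ($63), Car 58→Request R6 ($63), Car 12→Request R3 ($34), Car 70→Request R4 ($53), Car 106→Request R7 ($54) — total 63+63+34+53+54 = $267.
Column-greedy (each request in turn goes to its best remaining driver) gives $259, worse by 8.
Next-best assignment: Car 91→Request R7, Car 58→Request R6, Car 12→Request R3, Car 70→Request R4, Car 106→Request R2 = $262.
Checked against all permutations: $267 is optimal.
Car 58's own top request is Request R4 ($64), but forcing Car 58→Request R4 and reassigning the rest optimally gives only $241 — worse by 26.

Car 58 receives Request R6.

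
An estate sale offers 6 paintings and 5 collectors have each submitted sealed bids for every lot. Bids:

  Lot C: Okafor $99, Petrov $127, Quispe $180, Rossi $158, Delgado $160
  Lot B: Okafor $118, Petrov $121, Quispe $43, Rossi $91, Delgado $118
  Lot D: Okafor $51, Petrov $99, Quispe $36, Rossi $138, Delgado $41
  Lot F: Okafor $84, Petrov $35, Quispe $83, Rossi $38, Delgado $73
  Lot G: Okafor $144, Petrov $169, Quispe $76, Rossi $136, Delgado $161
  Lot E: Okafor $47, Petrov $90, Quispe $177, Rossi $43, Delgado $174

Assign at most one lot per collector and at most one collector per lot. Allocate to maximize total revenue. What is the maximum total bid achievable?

Optimal: Okafor→Lot B ($118), Petrov→Lot G ($169), Quispe→Lot C ($180), Rossi→Lot D ($138), Delgado→Lot E ($174) — total 118+169+180+138+174 = $779.
Column-greedy (each lot in turn goes to its best remaining collector) gives $684, worse by 95.
Swapping Petrov↔Quispe (Petrov→Lot C $127, Quispe→Lot G $76) loses 146.
No other one-to-one assignment exceeds $779.

Max total: $779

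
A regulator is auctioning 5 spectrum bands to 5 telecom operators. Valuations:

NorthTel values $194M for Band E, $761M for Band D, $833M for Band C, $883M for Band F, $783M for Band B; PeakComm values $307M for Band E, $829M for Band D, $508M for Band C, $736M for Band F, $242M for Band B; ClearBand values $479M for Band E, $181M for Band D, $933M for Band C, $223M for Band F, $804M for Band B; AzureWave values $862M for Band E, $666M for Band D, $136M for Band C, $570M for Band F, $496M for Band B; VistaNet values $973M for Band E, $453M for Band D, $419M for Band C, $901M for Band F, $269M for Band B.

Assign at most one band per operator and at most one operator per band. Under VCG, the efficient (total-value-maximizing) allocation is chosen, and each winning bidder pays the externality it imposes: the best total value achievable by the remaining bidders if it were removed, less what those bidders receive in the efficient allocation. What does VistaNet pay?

Efficient allocation: NorthTel→Band B ($783M), PeakComm→Band D ($829M), ClearBand→Band C ($933M), AzureWave→Band E ($862M), VistaNet→Band F ($901M); total welfare W = $4308M.
VistaNet receives Band F at value $901M, so the others get W − 901 = $3407M.
Without VistaNet: best allocation of the remaining 4 bidders over all 5 bands is NorthTel→Band F ($883M), PeakComm→Band D ($829M), ClearBand→Band C ($933M), AzureWave→Band E ($862M), total $3507M.
VCG payment = (others' best without VistaNet) − (others' welfare with VistaNet) = 3507 − 3407 = $100M.

VistaNet pays $100M.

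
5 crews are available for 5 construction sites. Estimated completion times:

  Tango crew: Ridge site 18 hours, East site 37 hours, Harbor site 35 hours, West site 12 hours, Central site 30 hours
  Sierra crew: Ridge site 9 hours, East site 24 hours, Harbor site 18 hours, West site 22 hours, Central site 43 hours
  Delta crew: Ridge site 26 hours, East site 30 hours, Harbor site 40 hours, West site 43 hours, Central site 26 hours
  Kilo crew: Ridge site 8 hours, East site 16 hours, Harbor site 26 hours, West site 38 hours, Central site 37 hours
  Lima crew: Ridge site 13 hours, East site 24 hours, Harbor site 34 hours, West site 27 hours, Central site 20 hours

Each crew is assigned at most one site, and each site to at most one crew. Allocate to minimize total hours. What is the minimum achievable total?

Minimum total: 85 hours

Optimal: Tango crew→West site (12 hours), Sierra crew→Harbor site (18 hours), Delta crew→Central site (26 hours), Kilo crew→East site (16 hours), Lima crew→Ridge site (13 hours) — total 12+18+26+16+13 = 85 hours.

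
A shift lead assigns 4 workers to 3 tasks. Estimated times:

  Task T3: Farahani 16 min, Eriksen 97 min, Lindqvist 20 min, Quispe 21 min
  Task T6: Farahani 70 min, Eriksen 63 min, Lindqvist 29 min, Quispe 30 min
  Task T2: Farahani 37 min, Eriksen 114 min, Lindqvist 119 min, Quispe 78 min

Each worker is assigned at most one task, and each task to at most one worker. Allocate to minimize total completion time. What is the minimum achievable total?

Minimum total: 87 min

Optimal: Lindqvist→Task T3 (20 min), Quispe→Task T6 (30 min), Farahani→Task T2 (37 min) — total 20+30+37 = 87 min.
Column-greedy (each task in turn goes to its cheapest remaining worker) gives 123 min, worse by 36.
Swapping Lindqvist↔Farahani (Lindqvist→Task T2 119 min, Farahani→Task T3 16 min) adds 78.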